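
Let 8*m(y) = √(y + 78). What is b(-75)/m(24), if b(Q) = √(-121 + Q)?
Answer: 56*I*√102/51 ≈ 11.09*I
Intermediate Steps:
m(y) = √(78 + y)/8 (m(y) = √(y + 78)/8 = √(78 + y)/8)
b(-75)/m(24) = √(-121 - 75)/((√(78 + 24)/8)) = √(-196)/((√102/8)) = (14*I)*(4*√102/51) = 56*I*√102/51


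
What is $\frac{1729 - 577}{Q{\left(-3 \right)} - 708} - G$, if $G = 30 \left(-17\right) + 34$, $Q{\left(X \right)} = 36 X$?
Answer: $\frac{8068}{17} \approx 474.59$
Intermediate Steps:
$G = -476$ ($G = -510 + 34 = -476$)
$\frac{1729 - 577}{Q{\left(-3 \right)} - 708} - G = \frac{1729 - 577}{36 \left(-3\right) - 708} - -476 = \frac{1152}{-108 - 708} + 476 = \frac{1152}{-816} + 476 = 1152 \left(- \frac{1}{816}\right) + 476 = - \frac{24}{17} + 476 = \frac{8068}{17}$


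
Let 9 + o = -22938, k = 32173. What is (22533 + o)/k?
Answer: -414/32173 ≈ -0.012868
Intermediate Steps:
o = -22947 (o = -9 - 22938 = -22947)
(22533 + o)/k = (22533 - 22947)/32173 = -414*1/32173 = -414/32173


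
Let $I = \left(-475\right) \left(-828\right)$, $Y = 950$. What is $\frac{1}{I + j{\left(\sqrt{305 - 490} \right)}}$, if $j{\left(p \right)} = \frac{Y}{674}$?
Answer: $\frac{337}{132542575} \approx 2.5426 \cdot 10^{-6}$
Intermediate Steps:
$I = 393300$
$j{\left(p \right)} = \frac{475}{337}$ ($j{\left(p \right)} = \frac{950}{674} = 950 \cdot \frac{1}{674} = \frac{475}{337}$)
$\frac{1}{I + j{\left(\sqrt{305 - 490} \right)}} = \frac{1}{393300 + \frac{475}{337}} = \frac{1}{\frac{132542575}{337}} = \frac{337}{132542575}$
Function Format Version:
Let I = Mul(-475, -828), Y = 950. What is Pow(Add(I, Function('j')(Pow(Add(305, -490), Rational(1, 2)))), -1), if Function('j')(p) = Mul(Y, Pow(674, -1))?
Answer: Rational(337, 132542575) ≈ 2.5426e-6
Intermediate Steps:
I = 393300
Function('j')(p) = Rational(475, 337) (Function('j')(p) = Mul(950, Pow(674, -1)) = Mul(950, Rational(1, 674)) = Rational(475, 337))
Pow(Add(I, Function('j')(Pow(Add(305, -490), Rational(1, 2)))), -1) = Pow(Add(393300, Rational(475, 337)), -1) = Pow(Rational(132542575, 337), -1) = Rational(337, 132542575)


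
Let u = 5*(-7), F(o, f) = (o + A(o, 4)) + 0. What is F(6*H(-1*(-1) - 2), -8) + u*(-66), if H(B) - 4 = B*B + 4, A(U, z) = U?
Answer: 2418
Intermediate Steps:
H(B) = 8 + B² (H(B) = 4 + (B*B + 4) = 4 + (B² + 4) = 4 + (4 + B²) = 8 + B²)
F(o, f) = 2*o (F(o, f) = (o + o) + 0 = 2*o + 0 = 2*o)
u = -35
F(6*H(-1*(-1) - 2), -8) + u*(-66) = 2*(6*(8 + (-1*(-1) - 2)²)) - 35*(-66) = 2*(6*(8 + (1 - 2)²)) + 2310 = 2*(6*(8 + (-1)²)) + 2310 = 2*(6*(8 + 1)) + 2310 = 2*(6*9) + 2310 = 2*54 + 2310 = 108 + 2310 = 2418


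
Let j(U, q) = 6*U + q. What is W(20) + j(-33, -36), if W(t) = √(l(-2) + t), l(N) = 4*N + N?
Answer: -234 + √10 ≈ -230.84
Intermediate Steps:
j(U, q) = q + 6*U
l(N) = 5*N
W(t) = √(-10 + t) (W(t) = √(5*(-2) + t) = √(-10 + t))
W(20) + j(-33, -36) = √(-10 + 20) + (-36 + 6*(-33)) = √10 + (-36 - 198) = √10 - 234 = -234 + √10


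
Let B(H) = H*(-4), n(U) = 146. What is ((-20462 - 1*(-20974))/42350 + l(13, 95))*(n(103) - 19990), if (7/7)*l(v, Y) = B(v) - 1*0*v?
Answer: 180538416/175 ≈ 1.0316e+6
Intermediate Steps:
B(H) = -4*H
l(v, Y) = -4*v (l(v, Y) = -4*v - 1*0*v = -4*v - 0*v = -4*v - 1*0 = -4*v + 0 = -4*v)
((-20462 - 1*(-20974))/42350 + l(13, 95))*(n(103) - 19990) = ((-20462 - 1*(-20974))/42350 - 4*13)*(146 - 19990) = ((-20462 + 20974)*(1/42350) - 52)*(-19844) = (512*(1/42350) - 52)*(-19844) = (256/21175 - 52)*(-19844) = -1100844/21175*(-19844) = 180538416/175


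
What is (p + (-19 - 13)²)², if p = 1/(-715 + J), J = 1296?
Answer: 353959553025/337561 ≈ 1.0486e+6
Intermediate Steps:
p = 1/581 (p = 1/(-715 + 1296) = 1/581 ≈ 0.0017212)
(p + (-19 - 13)²)² = (1/581 + (-19 - 13)²)² = (1/581 + (-32)²)² = (1/581 + 1024)² = (594945/581)² = 353959553025/337561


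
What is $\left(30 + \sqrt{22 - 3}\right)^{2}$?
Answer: $\left(30 + \sqrt{19}\right)^{2} \approx 1180.5$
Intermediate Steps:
$\left(30 + \sqrt{22 - 3}\right)^{2} = \left(30 + \sqrt{19}\right)^{2}$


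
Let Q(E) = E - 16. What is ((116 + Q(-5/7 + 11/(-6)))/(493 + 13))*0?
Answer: 0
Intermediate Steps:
Q(E) = -16 + E
((116 + Q(-5/7 + 11/(-6)))/(493 + 13))*0 = ((116 + (-16 + (-5/7 + 11/(-6))))/(493 + 13))*0 = ((116 + (-16 + (-5*⅐ + 11*(-⅙))))/506)*0 = ((116 + (-16 + (-5/7 - 11/6)))*(1/506))*0 = ((116 + (-16 - 107/42))*(1/506))*0 = ((116 - 779/42)*(1/506))*0 = ((4093/42)*(1/506))*0 = (4093/21252)*0 = 0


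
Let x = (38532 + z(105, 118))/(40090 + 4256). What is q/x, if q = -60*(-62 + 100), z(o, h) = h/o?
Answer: -5308216200/2022989 ≈ -2623.9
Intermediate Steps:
q = -2280 (q = -60*38 = -2280)
x = 2022989/2328165 (x = (38532 + 118/105)/(40090 + 4256) = (38532 + 118*(1/105))/44346 = (38532 + 118/105)*(1/44346) = (4045978/105)*(1/44346) = 2022989/2328165 ≈ 0.86892)
q/x = -2280/2022989/2328165 = -2280*2328165/2022989 = -5308216200/2022989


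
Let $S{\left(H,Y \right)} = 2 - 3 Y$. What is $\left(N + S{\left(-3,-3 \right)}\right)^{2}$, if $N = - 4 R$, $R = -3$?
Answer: $529$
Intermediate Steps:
$N = 12$ ($N = \left(-4\right) \left(-3\right) = 12$)
$\left(N + S{\left(-3,-3 \right)}\right)^{2} = \left(12 + \left(2 - -9\right)\right)^{2} = \left(12 + \left(2 + 9\right)\right)^{2} = \left(12 + 11\right)^{2} = 23^{2} = 529$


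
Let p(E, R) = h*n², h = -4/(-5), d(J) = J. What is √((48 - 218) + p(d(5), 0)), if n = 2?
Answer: I*√4170/5 ≈ 12.915*I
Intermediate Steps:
h = ⅘ (h = -4*(-⅕) = ⅘ ≈ 0.80000)
p(E, R) = 16/5 (p(E, R) = (⅘)*2² = (⅘)*4 = 16/5)
√((48 - 218) + p(d(5), 0)) = √((48 - 218) + 16/5) = √(-170 + 16/5) = √(-834/5) = I*√4170/5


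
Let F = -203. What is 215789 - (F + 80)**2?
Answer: 200660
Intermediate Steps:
215789 - (F + 80)**2 = 215789 - (-203 + 80)**2 = 215789 - 1*(-123)**2 = 215789 - 1*15129 = 215789 - 15129 = 200660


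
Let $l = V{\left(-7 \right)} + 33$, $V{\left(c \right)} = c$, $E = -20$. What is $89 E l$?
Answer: $-46280$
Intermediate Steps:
$l = 26$ ($l = -7 + 33 = 26$)
$89 E l = 89 \left(-20\right) 26 = \left(-1780\right) 26 = -46280$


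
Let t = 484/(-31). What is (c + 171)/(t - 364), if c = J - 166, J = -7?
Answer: 31/5884 ≈ 0.0052685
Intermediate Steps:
t = -484/31 (t = 484*(-1/31) = -484/31 ≈ -15.613)
c = -173 (c = -7 - 166 = -173)
(c + 171)/(t - 364) = (-173 + 171)/(-484/31 - 364) = -2/(-11768/31) = -2*(-31/11768) = 31/5884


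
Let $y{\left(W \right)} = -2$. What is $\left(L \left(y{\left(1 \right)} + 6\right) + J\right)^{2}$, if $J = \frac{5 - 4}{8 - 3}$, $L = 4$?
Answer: $\frac{6561}{25} \approx 262.44$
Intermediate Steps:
$J = \frac{1}{5}$ ($J = 1 \cdot \frac{1}{5} = \frac{1}{5} \approx 0.2$)
$\left(L \left(y{\left(1 \right)} + 6\right) + J\right)^{2} = \left(4 \left(-2 + 6\right) + \frac{1}{5}\right)^{2} = \left(4 \cdot 4 + \frac{1}{5}\right)^{2} = \left(16 + \frac{1}{5}\right)^{2} = \left(\frac{81}{5}\right)^{2} = \frac{6561}{25}$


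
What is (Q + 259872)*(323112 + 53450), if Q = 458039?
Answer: 270338001982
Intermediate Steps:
(Q + 259872)*(323112 + 53450) = (458039 + 259872)*(323112 + 53450) = 717911*376562 = 270338001982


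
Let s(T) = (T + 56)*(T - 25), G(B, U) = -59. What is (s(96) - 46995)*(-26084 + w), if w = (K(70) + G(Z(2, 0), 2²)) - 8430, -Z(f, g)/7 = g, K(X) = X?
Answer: 1249112109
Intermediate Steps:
Z(f, g) = -7*g
s(T) = (-25 + T)*(56 + T) (s(T) = (56 + T)*(-25 + T) = (-25 + T)*(56 + T))
w = -8419 (w = (70 - 59) - 8430 = 11 - 8430 = -8419)
(s(96) - 46995)*(-26084 + w) = ((-1400 + 96² + 31*96) - 46995)*(-26084 - 8419) = ((-1400 + 9216 + 2976) - 46995)*(-34503) = (10792 - 46995)*(-34503) = -36203*(-34503) = 1249112109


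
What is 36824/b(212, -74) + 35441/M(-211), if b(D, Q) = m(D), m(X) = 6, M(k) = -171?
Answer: 1014043/171 ≈ 5930.1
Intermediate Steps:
b(D, Q) = 6
36824/b(212, -74) + 35441/M(-211) = 36824/6 + 35441/(-171) = 36824*(1/6) + 35441*(-1/171) = 18412/3 - 35441/171 = 1014043/171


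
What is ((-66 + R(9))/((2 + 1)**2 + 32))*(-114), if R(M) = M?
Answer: 6498/41 ≈ 158.49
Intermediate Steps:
((-66 + R(9))/((2 + 1)**2 + 32))*(-114) = ((-66 + 9)/((2 + 1)**2 + 32))*(-114) = -57/(3**2 + 32)*(-114) = -57/(9 + 32)*(-114) = -57/41*(-114) = 6498/41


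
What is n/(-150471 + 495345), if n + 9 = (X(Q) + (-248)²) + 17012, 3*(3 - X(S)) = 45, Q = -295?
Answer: 26165/114958 ≈ 0.22760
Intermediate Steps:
X(S) = -12 (X(S) = 3 - ⅓*45 = 3 - 15 = -12)
n = 78495 (n = -9 + ((-12 + (-248)²) + 17012) = -9 + ((-12 + 61504) + 17012) = -9 + (61492 + 17012) = -9 + 78504 = 78495)
n/(-150471 + 495345) = 78495/(-150471 + 495345) = 78495/344874 = 78495*(1/344874) = 26165/114958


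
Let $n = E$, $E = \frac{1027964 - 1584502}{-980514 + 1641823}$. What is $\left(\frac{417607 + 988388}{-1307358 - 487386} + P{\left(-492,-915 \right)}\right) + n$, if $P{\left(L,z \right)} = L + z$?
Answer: $- \frac{557289768919133}{395626786632} \approx -1408.6$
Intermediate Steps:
$E = - \frac{556538}{661309} \approx -0.84157$
$n = - \frac{556538}{661309} \approx -0.84157$
$\left(\frac{417607 + 988388}{-1307358 - 487386} + P{\left(-492,-915 \right)}\right) + n = \left(\frac{417607 + 988388}{-1307358 - 487386} - 1407\right) - \frac{556538}{661309} = \left(\frac{1405995}{-1794744} - 1407\right) - \frac{556538}{661309} = \left(1405995 \left(- \frac{1}{1794744}\right) - 1407\right) - \frac{556538}{661309} = \left(- \frac{468665}{598248} - 1407\right) - \frac{556538}{661309} = - \frac{842203601}{598248} - \frac{556538}{661309} = - \frac{557289768919133}{395626786632}$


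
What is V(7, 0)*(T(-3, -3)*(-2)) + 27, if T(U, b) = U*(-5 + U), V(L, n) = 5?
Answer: -213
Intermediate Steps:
V(7, 0)*(T(-3, -3)*(-2)) + 27 = 5*(-3*(-5 - 3)*(-2)) + 27 = 5*(-3*(-8)*(-2)) + 27 = 5*(24*(-2)) + 27 = 5*(-48) + 27 = -240 + 27 = -213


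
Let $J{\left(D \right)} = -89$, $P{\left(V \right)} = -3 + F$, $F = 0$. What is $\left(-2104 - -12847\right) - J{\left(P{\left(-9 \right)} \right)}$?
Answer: $10832$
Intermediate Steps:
$P{\left(V \right)} = -3$ ($P{\left(V \right)} = -3 + 0 = -3$)
$\left(-2104 - -12847\right) - J{\left(P{\left(-9 \right)} \right)} = \left(-2104 - -12847\right) - -89 = \left(-2104 + 12847\right) + 89 = 10743 + 89 = 10832$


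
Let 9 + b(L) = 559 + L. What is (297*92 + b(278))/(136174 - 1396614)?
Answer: -3519/157555 ≈ -0.022335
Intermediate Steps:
b(L) = 550 + L (b(L) = -9 + (559 + L) = 550 + L)
(297*92 + b(278))/(136174 - 1396614) = (297*92 + (550 + 278))/(136174 - 1396614) = (27324 + 828)/(-1260440) = 28152*(-1/1260440) = -3519/157555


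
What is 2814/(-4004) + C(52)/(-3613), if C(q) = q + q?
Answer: -755957/1033318 ≈ -0.73158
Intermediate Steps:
C(q) = 2*q
2814/(-4004) + C(52)/(-3613) = 2814/(-4004) + (2*52)/(-3613) = 2814*(-1/4004) + 104*(-1/3613) = -201/286 - 104/3613 = -755957/1033318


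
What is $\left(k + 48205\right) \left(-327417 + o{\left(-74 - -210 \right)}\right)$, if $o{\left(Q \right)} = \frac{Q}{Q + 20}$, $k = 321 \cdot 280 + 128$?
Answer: $- \frac{588291149259}{13} \approx -4.5253 \cdot 10^{10}$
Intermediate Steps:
$k = 90008$ ($k = 89880 + 128 = 90008$)
$o{\left(Q \right)} = \frac{Q}{20 + Q}$
$\left(k + 48205\right) \left(-327417 + o{\left(-74 - -210 \right)}\right) = \left(90008 + 48205\right) \left(-327417 + \frac{-74 - -210}{20 - -136}\right) = 138213 \left(-327417 + \frac{-74 + 210}{20 + \left(-74 + 210\right)}\right) = 138213 \left(-327417 + \frac{136}{20 + 136}\right) = 138213 \left(-327417 + \frac{136}{156}\right) = 138213 \left(-327417 + 136 \cdot \frac{1}{156}\right) = 138213 \left(-327417 + \frac{34}{39}\right) = 138213 \left(- \frac{12769229}{39}\right) = - \frac{588291149259}{13}$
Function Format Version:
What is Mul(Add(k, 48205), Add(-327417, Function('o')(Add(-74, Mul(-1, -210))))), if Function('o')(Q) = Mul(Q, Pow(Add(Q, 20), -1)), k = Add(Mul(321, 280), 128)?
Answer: Rational(-588291149259, 13) ≈ -4.5253e+10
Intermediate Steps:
k = 90008 (k = Add(89880, 128) = 90008)
Function('o')(Q) = Mul(Q, Pow(Add(20, Q), -1))
Mul(Add(k, 48205), Add(-327417, Function('o')(Add(-74, Mul(-1, -210))))) = Mul(Add(90008, 48205), Add(-327417, Mul(Add(-74, Mul(-1, -210)), Pow(Add(20, Add(-74, Mul(-1, -210))), -1)))) = Mul(138213, Add(-327417, Mul(Add(-74, 210), Pow(Add(20, Add(-74, 210)), -1)))) = Mul(138213, Add(-327417, Mul(136, Pow(Add(20, 136), -1)))) = Mul(138213, Add(-327417, Mul(136, Pow(156, -1)))) = Mul(138213, Add(-327417, Mul(136, Rational(1, 156)))) = Mul(138213, Add(-327417, Rational(34, 39))) = Mul(138213, Rational(-12769229, 39)) = Rational(-588291149259, 13)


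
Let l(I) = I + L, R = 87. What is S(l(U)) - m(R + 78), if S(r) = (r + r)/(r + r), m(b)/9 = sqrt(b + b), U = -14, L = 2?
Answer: 1 - 9*sqrt(330) ≈ -162.49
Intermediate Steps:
m(b) = 9*sqrt(2)*sqrt(b) (m(b) = 9*sqrt(b + b) = 9*sqrt(2*b) = 9*(sqrt(2)*sqrt(b)) = 9*sqrt(2)*sqrt(b))
l(I) = 2 + I (l(I) = I + 2 = 2 + I)
S(r) = 1 (S(r) = (2*r)/((2*r)) = (2*r)*(1/(2*r)) = 1)
S(l(U)) - m(R + 78) = 1 - 9*sqrt(2)*sqrt(87 + 78) = 1 - 9*sqrt(2)*sqrt(165) = 1 - 9*sqrt(330)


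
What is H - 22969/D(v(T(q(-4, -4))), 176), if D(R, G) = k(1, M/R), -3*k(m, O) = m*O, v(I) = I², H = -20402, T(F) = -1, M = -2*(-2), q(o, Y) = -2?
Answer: -12701/4 ≈ -3175.3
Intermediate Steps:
M = 4
k(m, O) = -O*m/3 (k(m, O) = -m*O/3 = -O*m/3)
D(R, G) = -4/(3*R) (D(R, G) = -⅓*4/R*1 = -4/(3*R))
H - 22969/D(v(T(q(-4, -4))), 176) = -20402 - 22969/((-4/(3*((-1)²)))) = -20402 - 22969/((-4/3/1)) = -20402 - 22969/((-4/3*1)) = -20402 - 22969/(-4/3) = -20402 - 22969*(-3)/4 = -20402 - 1*(-68907/4) = -20402 + 68907/4 = -12701/4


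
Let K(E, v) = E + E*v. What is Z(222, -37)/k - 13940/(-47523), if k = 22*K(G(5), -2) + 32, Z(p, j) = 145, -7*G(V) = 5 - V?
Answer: 7336915/1520736 ≈ 4.8246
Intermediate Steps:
G(V) = -5/7 + V/7 (G(V) = -(5 - V)/7 = -5/7 + V/7)
k = 32 (k = 22*((-5/7 + (1/7)*5)*(1 - 2)) + 32 = 22*((-5/7 + 5/7)*(-1)) + 32 = 22*(0*(-1)) + 32 = 22*0 + 32 = 0 + 32 = 32)
Z(222, -37)/k - 13940/(-47523) = 145/32 - 13940/(-47523) = 145*(1/32) - 13940*(-1/47523) = 145/32 + 13940/47523 = 7336915/1520736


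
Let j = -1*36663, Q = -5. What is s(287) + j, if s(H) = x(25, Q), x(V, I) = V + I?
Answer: -36643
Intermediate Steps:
j = -36663
x(V, I) = I + V
s(H) = 20 (s(H) = -5 + 25 = 20)
s(287) + j = 20 - 36663 = -36643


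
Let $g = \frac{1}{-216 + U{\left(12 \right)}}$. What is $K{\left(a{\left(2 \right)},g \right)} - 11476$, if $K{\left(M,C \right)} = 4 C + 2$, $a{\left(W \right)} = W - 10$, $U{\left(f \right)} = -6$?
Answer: $- \frac{1273616}{111} \approx -11474.0$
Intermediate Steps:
$g = - \frac{1}{222}$ ($g = \frac{1}{-216 - 6} = \frac{1}{-222} = - \frac{1}{222} \approx -0.0045045$)
$a{\left(W \right)} = -10 + W$
$K{\left(M,C \right)} = 2 + 4 C$
$K{\left(a{\left(2 \right)},g \right)} - 11476 = \left(2 + 4 \left(- \frac{1}{222}\right)\right) - 11476 = \left(2 - \frac{2}{111}\right) - 11476 = \frac{220}{111} - 11476 = - \frac{1273616}{111}$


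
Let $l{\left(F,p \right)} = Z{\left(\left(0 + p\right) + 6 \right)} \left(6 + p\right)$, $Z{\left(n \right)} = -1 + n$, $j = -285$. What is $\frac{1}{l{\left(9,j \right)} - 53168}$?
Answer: $\frac{1}{24952} \approx 4.0077 \cdot 10^{-5}$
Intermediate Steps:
$l{\left(F,p \right)} = \left(5 + p\right) \left(6 + p\right)$ ($l{\left(F,p \right)} = \left(-1 + \left(\left(0 + p\right) + 6\right)\right) \left(6 + p\right) = \left(-1 + \left(p + 6\right)\right) \left(6 + p\right) = \left(-1 + \left(6 + p\right)\right) \left(6 + p\right) = \left(5 + p\right) \left(6 + p\right)$)
$\frac{1}{l{\left(9,j \right)} - 53168} = \frac{1}{\left(5 - 285\right) \left(6 - 285\right) - 53168} = \frac{1}{\left(-280\right) \left(-279\right) - 53168} = \frac{1}{78120 - 53168} = \frac{1}{24952}$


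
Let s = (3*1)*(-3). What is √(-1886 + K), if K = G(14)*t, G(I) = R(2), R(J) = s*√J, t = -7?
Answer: √(-1886 + 63*√2) ≈ 42.39*I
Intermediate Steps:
s = -9 (s = 3*(-3) = -9)
R(J) = -9*√J
G(I) = -9*√2
K = 63*√2 (K = -9*√2*(-7) = 63*√2 ≈ 89.095)
√(-1886 + K) = √(-1886 + 63*√2)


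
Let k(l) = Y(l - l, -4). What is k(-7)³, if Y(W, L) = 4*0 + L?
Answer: -64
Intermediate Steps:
Y(W, L) = L (Y(W, L) = 0 + L = L)
k(l) = -4
k(-7)³ = (-4)³ = -64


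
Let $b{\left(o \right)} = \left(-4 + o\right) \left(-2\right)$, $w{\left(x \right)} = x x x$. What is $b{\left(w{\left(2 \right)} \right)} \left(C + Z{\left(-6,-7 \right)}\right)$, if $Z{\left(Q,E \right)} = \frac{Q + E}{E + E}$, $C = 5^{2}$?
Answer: $- \frac{1452}{7} \approx -207.43$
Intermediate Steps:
$C = 25$
$w{\left(x \right)} = x^{3}$ ($w{\left(x \right)} = x^{2} x = x^{3}$)
$b{\left(o \right)} = 8 - 2 o$
$Z{\left(Q,E \right)} = \frac{E + Q}{2 E}$
$b{\left(w{\left(2 \right)} \right)} \left(C + Z{\left(-6,-7 \right)}\right) = \left(8 - 2 \cdot 2^{3}\right) \left(25 + \frac{-7 - 6}{2 \left(-7\right)}\right) = \left(8 - 16\right) \left(25 + \frac{1}{2} \left(- \frac{1}{7}\right) \left(-13\right)\right) = \left(8 - 16\right) \left(25 + \frac{13}{14}\right) = \left(-8\right) \frac{363}{14} = - \frac{1452}{7}$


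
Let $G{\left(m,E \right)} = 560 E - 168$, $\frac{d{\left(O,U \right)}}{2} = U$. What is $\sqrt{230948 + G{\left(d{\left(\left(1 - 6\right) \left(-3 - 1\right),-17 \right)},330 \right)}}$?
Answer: $2 \sqrt{103895} \approx 644.66$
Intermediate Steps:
$d{\left(O,U \right)} = 2 U$
$G{\left(m,E \right)} = -168 + 560 E$
$\sqrt{230948 + G{\left(d{\left(\left(1 - 6\right) \left(-3 - 1\right),-17 \right)},330 \right)}} = \sqrt{230948 + \left(-168 + 560 \cdot 330\right)} = \sqrt{230948 + \left(-168 + 184800\right)} = \sqrt{230948 + 184632} = \sqrt{415580} = 2 \sqrt{103895}$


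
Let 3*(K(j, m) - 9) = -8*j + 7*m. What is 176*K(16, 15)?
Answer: 704/3 ≈ 234.67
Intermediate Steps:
K(j, m) = 9 - 8*j/3 + 7*m/3 (K(j, m) = 9 + (-8*j + 7*m)/3 = 9 + (-8*j/3 + 7*m/3) = 9 - 8*j/3 + 7*m/3)
176*K(16, 15) = 176*(9 - 8/3*16 + (7/3)*15) = 176*(9 - 128/3 + 35) = 176*(4/3) = 704/3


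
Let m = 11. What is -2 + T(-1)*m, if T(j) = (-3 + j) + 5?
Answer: 9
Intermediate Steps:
T(j) = 2 + j
-2 + T(-1)*m = -2 + (2 - 1)*11 = -2 + 1*11 = -2 + 11 = 9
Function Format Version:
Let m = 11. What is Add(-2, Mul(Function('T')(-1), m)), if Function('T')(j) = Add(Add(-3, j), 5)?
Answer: 9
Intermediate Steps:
Function('T')(j) = Add(2, j)
Add(-2, Mul(Function('T')(-1), m)) = Add(-2, Mul(Add(2, -1), 11)) = Add(-2, Mul(1, 11)) = Add(-2, 11) = 9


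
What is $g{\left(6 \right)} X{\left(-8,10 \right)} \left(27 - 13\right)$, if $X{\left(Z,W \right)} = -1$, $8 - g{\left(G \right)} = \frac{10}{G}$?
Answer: $- \frac{266}{3} \approx -88.667$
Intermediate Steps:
$g{\left(G \right)} = 8 - \frac{10}{G}$
$g{\left(6 \right)} X{\left(-8,10 \right)} \left(27 - 13\right) = \left(8 - \frac{10}{6}\right) \left(-1\right) \left(27 - 13\right) = \left(8 - \frac{5}{3}\right) \left(-1\right) \left(27 - 13\right) = \left(8 - \frac{5}{3}\right) \left(-1\right) 14 = \frac{19}{3} \left(-1\right) 14 = \left(- \frac{19}{3}\right) 14 = - \frac{266}{3}$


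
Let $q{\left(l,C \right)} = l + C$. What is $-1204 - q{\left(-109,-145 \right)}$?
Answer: $-950$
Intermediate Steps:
$q{\left(l,C \right)} = C + l$
$-1204 - q{\left(-109,-145 \right)} = -1204 - \left(-145 - 109\right) = -1204 - -254 = -1204 + 254 = -950$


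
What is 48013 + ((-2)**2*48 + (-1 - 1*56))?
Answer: 48148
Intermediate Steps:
48013 + ((-2)**2*48 + (-1 - 1*56)) = 48013 + (4*48 + (-1 - 56)) = 48013 + (192 - 57) = 48013 + 135 = 48148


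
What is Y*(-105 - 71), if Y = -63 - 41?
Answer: 18304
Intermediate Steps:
Y = -104
Y*(-105 - 71) = -104*(-105 - 71) = -104*(-176) = 18304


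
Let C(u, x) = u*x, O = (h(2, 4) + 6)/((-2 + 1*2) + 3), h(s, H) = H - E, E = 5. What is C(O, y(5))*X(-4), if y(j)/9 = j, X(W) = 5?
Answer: 375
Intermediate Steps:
y(j) = 9*j
h(s, H) = -5 + H (h(s, H) = H - 1*5 = H - 5 = -5 + H)
O = 5/3 (O = ((-5 + 4) + 6)/((-2 + 1*2) + 3) = (-1 + 6)/((-2 + 2) + 3) = 5/(0 + 3) = 5/3 ≈ 1.6667)
C(O, y(5))*X(-4) = (5*(9*5)/3)*5 = ((5/3)*45)*5 = 75*5 = 375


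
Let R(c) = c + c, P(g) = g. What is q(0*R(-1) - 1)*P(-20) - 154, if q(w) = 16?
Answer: -474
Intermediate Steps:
R(c) = 2*c
q(0*R(-1) - 1)*P(-20) - 154 = 16*(-20) - 154 = -320 - 154 = -474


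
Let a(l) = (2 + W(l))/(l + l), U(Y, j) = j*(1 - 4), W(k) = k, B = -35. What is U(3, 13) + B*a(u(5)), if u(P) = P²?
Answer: -579/10 ≈ -57.900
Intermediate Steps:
U(Y, j) = -3*j (U(Y, j) = j*(-3) = -3*j)
a(l) = (2 + l)/(2*l) (a(l) = (2 + l)/(l + l) = (2 + l)/((2*l)) = (2 + l)*(1/(2*l)) = (2 + l)/(2*l))
U(3, 13) + B*a(u(5)) = -3*13 - 35*(2 + 5²)/(2*(5²)) = -39 - 35*(2 + 25)/(2*25) = -39 - 35*27/(2*25) = -39 - 35*27/50 = -39 - 189/10 = -579/10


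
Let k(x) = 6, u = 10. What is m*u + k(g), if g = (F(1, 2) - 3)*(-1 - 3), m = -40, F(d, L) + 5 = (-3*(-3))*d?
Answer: -394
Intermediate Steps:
F(d, L) = -5 + 9*d (F(d, L) = -5 + (-3*(-3))*d = -5 + 9*d)
g = -4 (g = ((-5 + 9*1) - 3)*(-1 - 3) = ((-5 + 9) - 3)*(-4) = (4 - 3)*(-4) = 1*(-4) = -4)
m*u + k(g) = -40*10 + 6 = -400 + 6 = -394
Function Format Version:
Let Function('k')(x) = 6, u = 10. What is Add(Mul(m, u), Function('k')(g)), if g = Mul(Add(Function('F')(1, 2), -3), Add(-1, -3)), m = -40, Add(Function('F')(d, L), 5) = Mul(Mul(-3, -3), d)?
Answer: -394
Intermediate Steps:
Function('F')(d, L) = Add(-5, Mul(9, d)) (Function('F')(d, L) = Add(-5, Mul(Mul(-3, -3), d)) = Add(-5, Mul(9, d)))
g = -4 (g = Mul(Add(Add(-5, Mul(9, 1)), -3), Add(-1, -3)) = Mul(Add(Add(-5, 9), -3), -4) = Mul(Add(4, -3), -4) = Mul(1, -4) = -4)
Add(Mul(m, u), Function('k')(g)) = Add(Mul(-40, 10), 6) = Add(-400, 6) = -394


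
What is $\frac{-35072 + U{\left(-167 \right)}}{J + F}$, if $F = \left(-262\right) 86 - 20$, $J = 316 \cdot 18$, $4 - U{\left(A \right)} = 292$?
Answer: $\frac{65}{31} \approx 2.0968$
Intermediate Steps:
$U{\left(A \right)} = -288$ ($U{\left(A \right)} = 4 - 292 = -288$)
$J = 5688$
$F = -22552$ ($F = -22532 - 20 = -22552$)
$\frac{-35072 + U{\left(-167 \right)}}{J + F} = \frac{-35072 - 288}{5688 - 22552} = - \frac{35360}{-16864} = \left(-35360\right) \left(- \frac{1}{16864}\right) = \frac{65}{31}$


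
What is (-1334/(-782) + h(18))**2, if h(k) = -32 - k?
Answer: 674041/289 ≈ 2332.3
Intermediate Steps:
(-1334/(-782) + h(18))**2 = (-1334/(-782) + (-32 - 1*18))**2 = (-1334*(-1/782) + (-32 - 18))**2 = (29/17 - 50)**2 = (-821/17)**2 = 674041/289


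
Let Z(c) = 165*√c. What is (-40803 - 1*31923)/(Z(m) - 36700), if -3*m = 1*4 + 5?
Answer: 106761768/53878867 + 2399958*I*√3/269394335 ≈ 1.9815 + 0.01543*I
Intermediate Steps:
m = -3 (m = -(1*4 + 5)/3 = -(4 + 5)/3 = -⅓*9 = -3)
(-40803 - 1*31923)/(Z(m) - 36700) = (-40803 - 1*31923)/(165*√(-3) - 36700) = (-40803 - 31923)/(165*(I*√3) - 36700) = -72726/(165*I*√3 - 36700) = -72726/(-36700 + 165*I*√3)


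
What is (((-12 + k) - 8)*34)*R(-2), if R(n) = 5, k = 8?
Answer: -2040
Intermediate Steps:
(((-12 + k) - 8)*34)*R(-2) = (((-12 + 8) - 8)*34)*5 = ((-4 - 8)*34)*5 = -12*34*5 = -408*5 = -2040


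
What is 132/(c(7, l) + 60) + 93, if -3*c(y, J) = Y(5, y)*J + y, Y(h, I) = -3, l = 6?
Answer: 18159/191 ≈ 95.073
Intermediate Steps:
c(y, J) = J - y/3 (c(y, J) = -(-3*J + y)/3 = -(y - 3*J)/3 = J - y/3)
132/(c(7, l) + 60) + 93 = 132/((6 - 1/3*7) + 60) + 93 = 132/((6 - 7/3) + 60) + 93 = 132/(11/3 + 60) + 93 = 132/(191/3) + 93 = 132*(3/191) + 93 = 396/191 + 93 = 18159/191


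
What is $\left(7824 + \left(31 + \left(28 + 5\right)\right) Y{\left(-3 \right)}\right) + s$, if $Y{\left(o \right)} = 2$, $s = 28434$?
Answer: $36386$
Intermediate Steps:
$\left(7824 + \left(31 + \left(28 + 5\right)\right) Y{\left(-3 \right)}\right) + s = \left(7824 + \left(31 + \left(28 + 5\right)\right) 2\right) + 28434 = \left(7824 + \left(31 + 33\right) 2\right) + 28434 = \left(7824 + 64 \cdot 2\right) + 28434 = \left(7824 + 128\right) + 28434 = 7952 + 28434 = 36386$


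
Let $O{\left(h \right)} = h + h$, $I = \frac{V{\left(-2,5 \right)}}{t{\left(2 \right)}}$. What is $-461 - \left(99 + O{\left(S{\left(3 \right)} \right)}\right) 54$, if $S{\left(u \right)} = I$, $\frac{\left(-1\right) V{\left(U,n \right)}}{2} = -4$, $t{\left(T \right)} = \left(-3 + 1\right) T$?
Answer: $-5591$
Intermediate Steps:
$t{\left(T \right)} = - 2 T$
$V{\left(U,n \right)} = 8$ ($V{\left(U,n \right)} = \left(-2\right) \left(-4\right) = 8$)
$I = -2$ ($I = \frac{8}{\left(-2\right) 2} = \frac{8}{-4} = 8 \left(- \frac{1}{4}\right) = -2$)
$S{\left(u \right)} = -2$
$O{\left(h \right)} = 2 h$
$-461 - \left(99 + O{\left(S{\left(3 \right)} \right)}\right) 54 = -461 - \left(99 + 2 \left(-2\right)\right) 54 = -461 - \left(99 - 4\right) 54 = -461 - 95 \cdot 54 = -461 - 5130 = -5591$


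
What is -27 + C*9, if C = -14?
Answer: -153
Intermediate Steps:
-27 + C*9 = -27 - 14*9 = -27 - 126 = -153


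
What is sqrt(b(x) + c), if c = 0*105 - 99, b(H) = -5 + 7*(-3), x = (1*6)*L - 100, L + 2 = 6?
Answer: 5*I*sqrt(5) ≈ 11.18*I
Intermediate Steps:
L = 4 (L = -2 + 6 = 4)
x = -76 (x = (1*6)*4 - 100 = 6*4 - 100 = 24 - 100 = -76)
b(H) = -26 (b(H) = -5 - 21 = -26)
c = -99 (c = 0 - 99 = -99)
sqrt(b(x) + c) = sqrt(-26 - 99) = sqrt(-125) = 5*I*sqrt(5)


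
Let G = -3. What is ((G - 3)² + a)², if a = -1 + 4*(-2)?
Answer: 729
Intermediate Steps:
a = -9 (a = -1 - 8 = -9)
((G - 3)² + a)² = ((-3 - 3)² - 9)² = ((-6)² - 9)² = (36 - 9)² = 27² = 729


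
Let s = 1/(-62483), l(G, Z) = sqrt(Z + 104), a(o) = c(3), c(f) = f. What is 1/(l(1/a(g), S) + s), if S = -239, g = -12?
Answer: -62483/527056914016 - 11712375867*I*sqrt(15)/527056914016 ≈ -1.1855e-7 - 0.086066*I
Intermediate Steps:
a(o) = 3
l(G, Z) = sqrt(104 + Z)
s = -1/62483 ≈ -1.6004e-5
1/(l(1/a(g), S) + s) = 1/(sqrt(104 - 239) - 1/62483) = 1/(sqrt(-135) - 1/62483) = 1/(3*I*sqrt(15) - 1/62483) = 1/(-1/62483 + 3*I*sqrt(15))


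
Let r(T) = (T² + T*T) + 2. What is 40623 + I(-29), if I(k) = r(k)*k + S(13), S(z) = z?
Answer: -8200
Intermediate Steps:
r(T) = 2 + 2*T² (r(T) = (T² + T²) + 2 = 2*T² + 2 = 2 + 2*T²)
I(k) = 13 + k*(2 + 2*k²) (I(k) = (2 + 2*k²)*k + 13 = k*(2 + 2*k²) + 13 = 13 + k*(2 + 2*k²))
40623 + I(-29) = 40623 + (13 + 2*(-29)*(1 + (-29)²)) = 40623 + (13 + 2*(-29)*(1 + 841)) = 40623 + (13 + 2*(-29)*842) = 40623 + (13 - 48836) = 40623 - 48823 = -8200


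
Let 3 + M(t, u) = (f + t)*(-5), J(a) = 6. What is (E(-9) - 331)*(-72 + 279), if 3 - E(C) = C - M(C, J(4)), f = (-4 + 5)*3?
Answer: -60444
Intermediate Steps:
f = 3 (f = 1*3 = 3)
M(t, u) = -18 - 5*t (M(t, u) = -3 + (3 + t)*(-5) = -3 + (-15 - 5*t) = -18 - 5*t)
E(C) = -15 - 6*C (E(C) = 3 - (C - (-18 - 5*C)) = 3 - (C + (18 + 5*C)) = 3 - (18 + 6*C) = 3 + (-18 - 6*C) = -15 - 6*C)
(E(-9) - 331)*(-72 + 279) = ((-15 - 6*(-9)) - 331)*(-72 + 279) = ((-15 + 54) - 331)*207 = (39 - 331)*207 = -292*207 = -60444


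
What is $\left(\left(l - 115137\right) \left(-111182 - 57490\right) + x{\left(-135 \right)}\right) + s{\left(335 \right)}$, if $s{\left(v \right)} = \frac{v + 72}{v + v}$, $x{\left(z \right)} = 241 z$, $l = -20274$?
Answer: $\frac{15302807810597}{670} \approx 2.284 \cdot 10^{10}$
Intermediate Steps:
$s{\left(v \right)} = \frac{72 + v}{2 v}$
$\left(\left(l - 115137\right) \left(-111182 - 57490\right) + x{\left(-135 \right)}\right) + s{\left(335 \right)} = \left(\left(-20274 - 115137\right) \left(-111182 - 57490\right) + 241 \left(-135\right)\right) + \frac{72 + 335}{2 \cdot 335} = \left(\left(-135411\right) \left(-168672\right) - 32535\right) + \frac{1}{2} \cdot \frac{1}{335} \cdot 407 = \left(22840044192 - 32535\right) + \frac{407}{670} = 22840011657 + \frac{407}{670} = \frac{15302807810597}{670}$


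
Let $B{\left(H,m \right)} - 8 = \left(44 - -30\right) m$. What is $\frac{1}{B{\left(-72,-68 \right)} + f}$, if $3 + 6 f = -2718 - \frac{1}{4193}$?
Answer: $- \frac{12579}{68901473} \approx -0.00018257$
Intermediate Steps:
$B{\left(H,m \right)} = 8 + 74 m$ ($B{\left(H,m \right)} = 8 + \left(44 - -30\right) m = 8 + \left(44 + 30\right) m = 8 + 74 m$)
$f = - \frac{5704577}{12579}$ ($f = - \frac{1}{2} + \frac{-2718 - \frac{1}{4193}}{6} = - \frac{1}{2} + \frac{1}{6} \left(- \frac{11396575}{4193}\right) = - \frac{1}{2} - \frac{11396575}{25158} = - \frac{5704577}{12579} \approx -453.5$)
$\frac{1}{B{\left(-72,-68 \right)} + f} = \frac{1}{\left(8 + 74 \left(-68\right)\right) - \frac{5704577}{12579}} = \frac{1}{\left(8 - 5032\right) - \frac{5704577}{12579}} = \frac{1}{-5024 - \frac{5704577}{12579}} = \frac{1}{- \frac{68901473}{12579}} = - \frac{12579}{68901473}$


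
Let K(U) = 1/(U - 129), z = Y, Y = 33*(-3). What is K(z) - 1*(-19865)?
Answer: 4529219/228 ≈ 19865.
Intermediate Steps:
Y = -99
z = -99
K(U) = 1/(-129 + U)
K(z) - 1*(-19865) = 1/(-129 - 99) - 1*(-19865) = 1/(-228) + 19865 = -1/228 + 19865 = 4529219/228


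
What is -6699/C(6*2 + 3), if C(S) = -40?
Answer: 6699/40 ≈ 167.48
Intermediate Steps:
-6699/C(6*2 + 3) = -6699/(-40) = -6699*(-1/40) = 6699/40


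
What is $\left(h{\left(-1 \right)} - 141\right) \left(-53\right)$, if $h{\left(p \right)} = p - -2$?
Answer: $7420$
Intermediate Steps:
$h{\left(p \right)} = 2 + p$ ($h{\left(p \right)} = p + 2 = 2 + p$)
$\left(h{\left(-1 \right)} - 141\right) \left(-53\right) = \left(\left(2 - 1\right) - 141\right) \left(-53\right) = \left(1 - 141\right) \left(-53\right) = \left(-140\right) \left(-53\right) = 7420$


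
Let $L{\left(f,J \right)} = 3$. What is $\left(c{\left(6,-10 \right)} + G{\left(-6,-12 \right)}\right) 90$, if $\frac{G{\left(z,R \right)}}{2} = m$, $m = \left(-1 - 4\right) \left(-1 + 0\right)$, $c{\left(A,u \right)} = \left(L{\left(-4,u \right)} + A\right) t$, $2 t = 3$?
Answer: $2115$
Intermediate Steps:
$t = \frac{3}{2}$ ($t = \frac{1}{2} \cdot 3 = \frac{3}{2} \approx 1.5$)
$c{\left(A,u \right)} = \frac{9}{2} + \frac{3 A}{2}$ ($c{\left(A,u \right)} = \left(3 + A\right) \frac{3}{2} = \frac{9}{2} + \frac{3 A}{2}$)
$m = 5$ ($m = \left(-5\right) \left(-1\right) = 5$)
$G{\left(z,R \right)} = 10$ ($G{\left(z,R \right)} = 2 \cdot 5 = 10$)
$\left(c{\left(6,-10 \right)} + G{\left(-6,-12 \right)}\right) 90 = \left(\left(\frac{9}{2} + \frac{3}{2} \cdot 6\right) + 10\right) 90 = \left(\left(\frac{9}{2} + 9\right) + 10\right) 90 = \left(\frac{27}{2} + 10\right) 90 = \frac{47}{2} \cdot 90 = 2115$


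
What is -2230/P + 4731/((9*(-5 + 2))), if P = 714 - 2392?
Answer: -1313068/7551 ≈ -173.89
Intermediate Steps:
P = -1678
-2230/P + 4731/((9*(-5 + 2))) = -2230/(-1678) + 4731/((9*(-5 + 2))) = -2230*(-1/1678) + 4731/((9*(-3))) = 1115/839 + 4731/(-27) = 1115/839 + 4731*(-1/27) = 1115/839 - 1577/9 = -1313068/7551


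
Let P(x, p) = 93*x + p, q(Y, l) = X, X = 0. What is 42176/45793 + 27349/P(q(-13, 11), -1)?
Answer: -1252350581/45793 ≈ -27348.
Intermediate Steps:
q(Y, l) = 0
P(x, p) = p + 93*x
42176/45793 + 27349/P(q(-13, 11), -1) = 42176/45793 + 27349/(-1 + 93*0) = 42176*(1/45793) + 27349/(-1 + 0) = 42176/45793 + 27349/(-1) = 42176/45793 + 27349*(-1) = 42176/45793 - 27349 = -1252350581/45793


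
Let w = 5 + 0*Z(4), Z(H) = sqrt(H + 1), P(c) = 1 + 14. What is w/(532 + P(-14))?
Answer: 5/547 ≈ 0.0091408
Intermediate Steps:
P(c) = 15
Z(H) = sqrt(1 + H)
w = 5 (w = 5 + 0*sqrt(1 + 4) = 5 + 0*sqrt(5) = 5 + 0 = 5)
w/(532 + P(-14)) = 5/(532 + 15) = 5/547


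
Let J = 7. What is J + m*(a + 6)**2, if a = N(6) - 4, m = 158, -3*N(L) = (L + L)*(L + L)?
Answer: 334335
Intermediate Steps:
N(L) = -4*L**2/3 (N(L) = -(L + L)*(L + L)/3 = -2*L*2*L/3 = -4*L**2/3)
a = -52 (a = -4/3*6**2 - 4 = -4/3*36 - 4 = -48 - 4 = -52)
J + m*(a + 6)**2 = 7 + 158*(-52 + 6)**2 = 7 + 158*(-46)**2 = 7 + 158*2116 = 7 + 334328 = 334335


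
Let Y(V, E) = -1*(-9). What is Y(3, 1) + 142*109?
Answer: 15487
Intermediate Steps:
Y(V, E) = 9
Y(3, 1) + 142*109 = 9 + 142*109 = 9 + 15478 = 15487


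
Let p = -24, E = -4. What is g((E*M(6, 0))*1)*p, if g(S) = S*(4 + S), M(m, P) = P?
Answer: 0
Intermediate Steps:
g((E*M(6, 0))*1)*p = ((-4*0*1)*(4 - 4*0*1))*(-24) = ((0*1)*(4 + 0*1))*(-24) = (0*(4 + 0))*(-24) = (0*4)*(-24) = 0*(-24) = 0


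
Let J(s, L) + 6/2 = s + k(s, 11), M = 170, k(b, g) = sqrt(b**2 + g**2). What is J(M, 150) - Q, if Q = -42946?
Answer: 43113 + sqrt(29021) ≈ 43283.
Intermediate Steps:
J(s, L) = -3 + s + sqrt(121 + s**2) (J(s, L) = -3 + (s + sqrt(s**2 + 11**2)) = -3 + (s + sqrt(s**2 + 121)) = -3 + (s + sqrt(121 + s**2)) = -3 + s + sqrt(121 + s**2))
J(M, 150) - Q = (-3 + 170 + sqrt(121 + 170**2)) - 1*(-42946) = (-3 + 170 + sqrt(121 + 28900)) + 42946 = (-3 + 170 + sqrt(29021)) + 42946 = (167 + sqrt(29021)) + 42946 = 43113 + sqrt(29021)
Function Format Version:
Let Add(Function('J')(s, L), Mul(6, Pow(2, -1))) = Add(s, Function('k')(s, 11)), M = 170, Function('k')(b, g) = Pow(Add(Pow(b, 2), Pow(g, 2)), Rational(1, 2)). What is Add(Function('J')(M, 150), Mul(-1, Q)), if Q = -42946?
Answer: Add(43113, Pow(29021, Rational(1, 2))) ≈ 43283.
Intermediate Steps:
Function('J')(s, L) = Add(-3, s, Pow(Add(121, Pow(s, 2)), Rational(1, 2))) (Function('J')(s, L) = Add(-3, Add(s, Pow(Add(Pow(s, 2), Pow(11, 2)), Rational(1, 2)))) = Add(-3, Add(s, Pow(Add(Pow(s, 2), 121), Rational(1, 2)))) = Add(-3, Add(s, Pow(Add(121, Pow(s, 2)), Rational(1, 2)))) = Add(-3, s, Pow(Add(121, Pow(s, 2)), Rational(1, 2))))
Add(Function('J')(M, 150), Mul(-1, Q)) = Add(Add(-3, 170, Pow(Add(121, Pow(170, 2)), Rational(1, 2))), Mul(-1, -42946)) = Add(Add(-3, 170, Pow(Add(121, 28900), Rational(1, 2))), 42946) = Add(Add(-3, 170, Pow(29021, Rational(1, 2))), 42946) = Add(Add(167, Pow(29021, Rational(1, 2))), 42946) = Add(43113, Pow(29021, Rational(1, 2)))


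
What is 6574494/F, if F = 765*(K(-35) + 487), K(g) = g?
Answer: 1095749/57630 ≈ 19.014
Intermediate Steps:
F = 345780 (F = 765*(-35 + 487) = 765*452 = 345780)
6574494/F = 6574494/345780 = 6574494*(1/345780) = 1095749/57630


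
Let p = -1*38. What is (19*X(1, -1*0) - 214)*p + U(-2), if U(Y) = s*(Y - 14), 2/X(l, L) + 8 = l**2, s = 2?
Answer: 58144/7 ≈ 8306.3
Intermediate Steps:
p = -38
X(l, L) = 2/(-8 + l**2)
U(Y) = -28 + 2*Y (U(Y) = 2*(Y - 14) = 2*(-14 + Y) = -28 + 2*Y)
(19*X(1, -1*0) - 214)*p + U(-2) = (19*(2/(-8 + 1**2)) - 214)*(-38) + (-28 + 2*(-2)) = (19*(2/(-8 + 1)) - 214)*(-38) + (-28 - 4) = (19*(2/(-7)) - 214)*(-38) - 32 = (19*(2*(-1/7)) - 214)*(-38) - 32 = (19*(-2/7) - 214)*(-38) - 32 = (-38/7 - 214)*(-38) - 32 = -1536/7*(-38) - 32 = 58368/7 - 32 = 58144/7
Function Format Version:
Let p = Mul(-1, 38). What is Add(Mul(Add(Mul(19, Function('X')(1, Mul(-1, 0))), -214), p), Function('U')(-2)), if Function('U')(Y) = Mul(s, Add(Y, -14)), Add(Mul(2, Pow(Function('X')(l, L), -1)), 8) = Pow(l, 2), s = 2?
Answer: Rational(58144, 7) ≈ 8306.3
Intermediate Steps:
p = -38
Function('X')(l, L) = Mul(2, Pow(Add(-8, Pow(l, 2)), -1))
Function('U')(Y) = Add(-28, Mul(2, Y)) (Function('U')(Y) = Mul(2, Add(Y, -14)) = Mul(2, Add(-14, Y)) = Add(-28, Mul(2, Y)))
Add(Mul(Add(Mul(19, Function('X')(1, Mul(-1, 0))), -214), p), Function('U')(-2)) = Add(Mul(Add(Mul(19, Mul(2, Pow(Add(-8, Pow(1, 2)), -1))), -214), -38), Add(-28, Mul(2, -2))) = Add(Mul(Add(Mul(19, Mul(2, Pow(Add(-8, 1), -1))), -214), -38), Add(-28, -4)) = Add(Mul(Add(Mul(19, Mul(2, Pow(-7, -1))), -214), -38), -32) = Add(Mul(Add(Mul(19, Mul(2, Rational(-1, 7))), -214), -38), -32) = Add(Mul(Add(Mul(19, Rational(-2, 7)), -214), -38), -32) = Add(Mul(Add(Rational(-38, 7), -214), -38), -32) = Add(Mul(Rational(-1536, 7), -38), -32) = Add(Rational(58368, 7), -32) = Rational(58144, 7)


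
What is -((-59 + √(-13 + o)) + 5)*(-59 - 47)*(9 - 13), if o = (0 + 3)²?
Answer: 22896 - 848*I ≈ 22896.0 - 848.0*I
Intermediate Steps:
o = 9 (o = 3² = 9)
-((-59 + √(-13 + o)) + 5)*(-59 - 47)*(9 - 13) = -((-59 + √(-13 + 9)) + 5)*(-59 - 47)*(9 - 13) = -((-59 + √(-4)) + 5)*(-106*(-4)) = -((-59 + 2*I) + 5)*424 = -(-54 + 2*I)*424 = -(-22896 + 848*I) = 22896 - 848*I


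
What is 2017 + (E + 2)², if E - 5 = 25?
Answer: 3041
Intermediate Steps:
E = 30 (E = 5 + 25 = 30)
2017 + (E + 2)² = 2017 + (30 + 2)² = 2017 + 32² = 2017 + 1024 = 3041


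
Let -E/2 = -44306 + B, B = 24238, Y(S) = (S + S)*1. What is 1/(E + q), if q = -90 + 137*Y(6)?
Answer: 1/41690 ≈ 2.3987e-5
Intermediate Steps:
Y(S) = 2*S (Y(S) = (2*S)*1 = 2*S)
q = 1554 (q = -90 + 137*(2*6) = -90 + 137*12 = -90 + 1644 = 1554)
E = 40136 (E = -2*(-44306 + 24238) = -2*(-20068) = 40136)
1/(E + q) = 1/(40136 + 1554) = 1/41690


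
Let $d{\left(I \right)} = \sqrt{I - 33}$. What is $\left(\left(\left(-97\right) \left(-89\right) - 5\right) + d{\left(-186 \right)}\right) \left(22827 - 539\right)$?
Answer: $192300864 + 22288 i \sqrt{219} \approx 1.923 \cdot 10^{8} + 3.2983 \cdot 10^{5} i$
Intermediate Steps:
$d{\left(I \right)} = \sqrt{-33 + I}$
$\left(\left(\left(-97\right) \left(-89\right) - 5\right) + d{\left(-186 \right)}\right) \left(22827 - 539\right) = \left(\left(\left(-97\right) \left(-89\right) - 5\right) + \sqrt{-33 - 186}\right) \left(22827 - 539\right) = \left(\left(8633 - 5\right) + \sqrt{-219}\right) 22288 = \left(8628 + i \sqrt{219}\right) 22288 = 192300864 + 22288 i \sqrt{219}$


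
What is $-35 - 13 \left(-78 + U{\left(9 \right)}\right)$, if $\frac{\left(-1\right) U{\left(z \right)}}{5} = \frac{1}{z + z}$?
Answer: $\frac{17687}{18} \approx 982.61$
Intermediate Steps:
$U{\left(z \right)} = - \frac{5}{2 z}$ ($U{\left(z \right)} = - \frac{5}{z + z} = - \frac{5}{2 z}$)
$-35 - 13 \left(-78 + U{\left(9 \right)}\right) = -35 - 13 \left(-78 - \frac{5}{2 \cdot 9}\right) = -35 - 13 \left(-78 - \frac{5}{18}\right) = -35 - - \frac{18317}{18} = -35 + \frac{18317}{18} = \frac{17687}{18}$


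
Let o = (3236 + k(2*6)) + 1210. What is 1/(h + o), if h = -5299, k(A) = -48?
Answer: -1/901 ≈ -0.0011099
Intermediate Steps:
o = 4398 (o = (3236 - 48) + 1210 = 3188 + 1210 = 4398)
1/(h + o) = 1/(-5299 + 4398) = 1/(-901) = -1/901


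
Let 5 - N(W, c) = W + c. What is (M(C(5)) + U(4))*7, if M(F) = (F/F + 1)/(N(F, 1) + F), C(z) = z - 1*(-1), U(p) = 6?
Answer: 91/2 ≈ 45.500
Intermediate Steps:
N(W, c) = 5 - W - c (N(W, c) = 5 - (W + c) = 5 + (-W - c) = 5 - W - c)
C(z) = 1 + z (C(z) = z + 1 = 1 + z)
M(F) = 1/2 (M(F) = (F/F + 1)/((5 - F - 1*1) + F) = (1 + 1)/((5 - F - 1) + F) = 2/((4 - F) + F) = 2/4 = 2*(1/4) = 1/2)
(M(C(5)) + U(4))*7 = (1/2 + 6)*7 = (13/2)*7 = 91/2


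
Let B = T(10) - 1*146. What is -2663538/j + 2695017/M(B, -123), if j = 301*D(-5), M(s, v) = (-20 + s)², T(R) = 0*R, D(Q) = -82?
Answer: 69957431361/340068596 ≈ 205.72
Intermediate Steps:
T(R) = 0
B = -146 (B = 0 - 1*146 = 0 - 146 = -146)
j = -24682 (j = 301*(-82) = -24682)
-2663538/j + 2695017/M(B, -123) = -2663538/(-24682) + 2695017/((-20 - 146)²) = -2663538*(-1/24682) + 2695017/((-166)²) = 1331769/12341 + 2695017/27556 = 69957431361/340068596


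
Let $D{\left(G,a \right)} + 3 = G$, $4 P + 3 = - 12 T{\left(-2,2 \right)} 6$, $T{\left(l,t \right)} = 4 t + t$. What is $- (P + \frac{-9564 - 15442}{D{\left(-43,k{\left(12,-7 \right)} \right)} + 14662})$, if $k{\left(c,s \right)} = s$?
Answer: $\frac{333356}{1827} \approx 182.46$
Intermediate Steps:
$T{\left(l,t \right)} = 5 t$
$P = - \frac{723}{4}$ ($P = - \frac{3}{4} + \frac{- 12 \cdot 5 \cdot 2 \cdot 6}{4} = - \frac{3}{4} + \frac{\left(-12\right) 10 \cdot 6}{4} = - \frac{3}{4} + \frac{\left(-120\right) 6}{4} = - \frac{3}{4} + \frac{1}{4} \left(-720\right) = - \frac{3}{4} - 180 = - \frac{723}{4} \approx -180.75$)
$D{\left(G,a \right)} = -3 + G$
$- (P + \frac{-9564 - 15442}{D{\left(-43,k{\left(12,-7 \right)} \right)} + 14662}) = - (- \frac{723}{4} + \frac{-9564 - 15442}{\left(-3 - 43\right) + 14662}) = - (- \frac{723}{4} - \frac{25006}{-46 + 14662}) = - (- \frac{723}{4} - \frac{25006}{14616}) = - (- \frac{723}{4} - \frac{12503}{7308}) = \left(-1\right) \left(- \frac{333356}{1827}\right) = \frac{333356}{1827}$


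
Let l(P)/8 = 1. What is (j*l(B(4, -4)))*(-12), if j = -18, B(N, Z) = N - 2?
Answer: 1728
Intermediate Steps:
B(N, Z) = -2 + N
l(P) = 8 (l(P) = 8*1 = 8)
(j*l(B(4, -4)))*(-12) = -18*8*(-12) = -144*(-12) = 1728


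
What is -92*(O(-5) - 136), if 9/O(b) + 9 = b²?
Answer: 49841/4 ≈ 12460.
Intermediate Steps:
O(b) = 9/(-9 + b²)
-92*(O(-5) - 136) = -92*(9/(-9 + (-5)²) - 136) = -92*(9/(-9 + 25) - 136) = -92*(9/16 - 136) = -92*(-2167/16) = 49841/4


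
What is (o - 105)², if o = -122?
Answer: 51529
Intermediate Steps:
(o - 105)² = (-122 - 105)² = (-227)² = 51529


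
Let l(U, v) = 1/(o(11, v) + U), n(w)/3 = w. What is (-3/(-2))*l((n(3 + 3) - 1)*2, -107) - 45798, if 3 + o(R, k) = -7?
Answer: -732767/16 ≈ -45798.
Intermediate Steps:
n(w) = 3*w
o(R, k) = -10 (o(R, k) = -3 - 7 = -10)
l(U, v) = 1/(-10 + U)
(-3/(-2))*l((n(3 + 3) - 1)*2, -107) - 45798 = (-3/(-2))/(-10 + (3*(3 + 3) - 1)*2) - 45798 = (-3*(-½))/(-10 + (3*6 - 1)*2) - 45798 = 3/(2*(-10 + (18 - 1)*2)) - 45798 = 3/(2*(-10 + 17*2)) - 45798 = 3/(2*(-10 + 34)) - 45798 = (3/2)/24 - 45798 = (3/2)*(1/24) - 45798 = 1/16 - 45798 = -732767/16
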